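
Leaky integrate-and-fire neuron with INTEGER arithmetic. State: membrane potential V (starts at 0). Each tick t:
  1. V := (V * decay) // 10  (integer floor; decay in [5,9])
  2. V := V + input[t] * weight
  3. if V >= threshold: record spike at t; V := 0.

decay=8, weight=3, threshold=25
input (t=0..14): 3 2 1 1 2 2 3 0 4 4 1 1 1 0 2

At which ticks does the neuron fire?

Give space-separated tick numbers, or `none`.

t=0: input=3 -> V=9
t=1: input=2 -> V=13
t=2: input=1 -> V=13
t=3: input=1 -> V=13
t=4: input=2 -> V=16
t=5: input=2 -> V=18
t=6: input=3 -> V=23
t=7: input=0 -> V=18
t=8: input=4 -> V=0 FIRE
t=9: input=4 -> V=12
t=10: input=1 -> V=12
t=11: input=1 -> V=12
t=12: input=1 -> V=12
t=13: input=0 -> V=9
t=14: input=2 -> V=13

Answer: 8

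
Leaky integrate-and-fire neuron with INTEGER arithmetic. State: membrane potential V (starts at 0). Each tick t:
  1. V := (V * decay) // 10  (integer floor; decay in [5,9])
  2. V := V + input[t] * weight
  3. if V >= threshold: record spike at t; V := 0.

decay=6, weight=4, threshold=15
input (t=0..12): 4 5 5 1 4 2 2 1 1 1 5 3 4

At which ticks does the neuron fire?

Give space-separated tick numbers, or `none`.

t=0: input=4 -> V=0 FIRE
t=1: input=5 -> V=0 FIRE
t=2: input=5 -> V=0 FIRE
t=3: input=1 -> V=4
t=4: input=4 -> V=0 FIRE
t=5: input=2 -> V=8
t=6: input=2 -> V=12
t=7: input=1 -> V=11
t=8: input=1 -> V=10
t=9: input=1 -> V=10
t=10: input=5 -> V=0 FIRE
t=11: input=3 -> V=12
t=12: input=4 -> V=0 FIRE

Answer: 0 1 2 4 10 12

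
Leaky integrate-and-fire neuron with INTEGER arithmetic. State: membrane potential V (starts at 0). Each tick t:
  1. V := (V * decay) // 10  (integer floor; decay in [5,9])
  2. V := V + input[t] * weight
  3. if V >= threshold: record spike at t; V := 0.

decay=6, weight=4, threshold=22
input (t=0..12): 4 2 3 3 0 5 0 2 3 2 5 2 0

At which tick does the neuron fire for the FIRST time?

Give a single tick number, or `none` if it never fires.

Answer: 2

Derivation:
t=0: input=4 -> V=16
t=1: input=2 -> V=17
t=2: input=3 -> V=0 FIRE
t=3: input=3 -> V=12
t=4: input=0 -> V=7
t=5: input=5 -> V=0 FIRE
t=6: input=0 -> V=0
t=7: input=2 -> V=8
t=8: input=3 -> V=16
t=9: input=2 -> V=17
t=10: input=5 -> V=0 FIRE
t=11: input=2 -> V=8
t=12: input=0 -> V=4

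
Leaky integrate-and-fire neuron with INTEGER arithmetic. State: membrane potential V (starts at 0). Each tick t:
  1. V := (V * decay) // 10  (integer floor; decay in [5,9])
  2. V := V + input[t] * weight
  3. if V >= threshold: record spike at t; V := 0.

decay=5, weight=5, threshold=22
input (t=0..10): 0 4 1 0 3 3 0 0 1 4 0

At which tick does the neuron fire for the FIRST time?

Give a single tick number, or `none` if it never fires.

t=0: input=0 -> V=0
t=1: input=4 -> V=20
t=2: input=1 -> V=15
t=3: input=0 -> V=7
t=4: input=3 -> V=18
t=5: input=3 -> V=0 FIRE
t=6: input=0 -> V=0
t=7: input=0 -> V=0
t=8: input=1 -> V=5
t=9: input=4 -> V=0 FIRE
t=10: input=0 -> V=0

Answer: 5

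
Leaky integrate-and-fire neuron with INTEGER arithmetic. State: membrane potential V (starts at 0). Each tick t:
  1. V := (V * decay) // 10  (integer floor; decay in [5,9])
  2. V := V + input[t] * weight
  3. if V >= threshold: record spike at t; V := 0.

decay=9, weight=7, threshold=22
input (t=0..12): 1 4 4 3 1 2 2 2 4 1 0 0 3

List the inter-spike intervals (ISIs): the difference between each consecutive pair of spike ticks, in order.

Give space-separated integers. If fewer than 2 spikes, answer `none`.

t=0: input=1 -> V=7
t=1: input=4 -> V=0 FIRE
t=2: input=4 -> V=0 FIRE
t=3: input=3 -> V=21
t=4: input=1 -> V=0 FIRE
t=5: input=2 -> V=14
t=6: input=2 -> V=0 FIRE
t=7: input=2 -> V=14
t=8: input=4 -> V=0 FIRE
t=9: input=1 -> V=7
t=10: input=0 -> V=6
t=11: input=0 -> V=5
t=12: input=3 -> V=0 FIRE

Answer: 1 2 2 2 4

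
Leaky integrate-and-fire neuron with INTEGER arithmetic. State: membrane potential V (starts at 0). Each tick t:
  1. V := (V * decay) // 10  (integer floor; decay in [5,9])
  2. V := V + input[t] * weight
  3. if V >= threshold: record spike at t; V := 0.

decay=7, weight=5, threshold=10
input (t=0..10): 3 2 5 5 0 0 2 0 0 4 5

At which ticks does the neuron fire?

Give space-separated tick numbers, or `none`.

Answer: 0 1 2 3 6 9 10

Derivation:
t=0: input=3 -> V=0 FIRE
t=1: input=2 -> V=0 FIRE
t=2: input=5 -> V=0 FIRE
t=3: input=5 -> V=0 FIRE
t=4: input=0 -> V=0
t=5: input=0 -> V=0
t=6: input=2 -> V=0 FIRE
t=7: input=0 -> V=0
t=8: input=0 -> V=0
t=9: input=4 -> V=0 FIRE
t=10: input=5 -> V=0 FIRE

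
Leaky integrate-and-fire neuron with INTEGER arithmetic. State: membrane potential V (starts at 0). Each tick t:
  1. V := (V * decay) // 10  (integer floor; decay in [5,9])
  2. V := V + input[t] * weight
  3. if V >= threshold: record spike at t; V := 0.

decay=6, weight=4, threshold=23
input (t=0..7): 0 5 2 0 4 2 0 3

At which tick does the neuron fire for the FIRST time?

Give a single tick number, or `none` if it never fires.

Answer: 4

Derivation:
t=0: input=0 -> V=0
t=1: input=5 -> V=20
t=2: input=2 -> V=20
t=3: input=0 -> V=12
t=4: input=4 -> V=0 FIRE
t=5: input=2 -> V=8
t=6: input=0 -> V=4
t=7: input=3 -> V=14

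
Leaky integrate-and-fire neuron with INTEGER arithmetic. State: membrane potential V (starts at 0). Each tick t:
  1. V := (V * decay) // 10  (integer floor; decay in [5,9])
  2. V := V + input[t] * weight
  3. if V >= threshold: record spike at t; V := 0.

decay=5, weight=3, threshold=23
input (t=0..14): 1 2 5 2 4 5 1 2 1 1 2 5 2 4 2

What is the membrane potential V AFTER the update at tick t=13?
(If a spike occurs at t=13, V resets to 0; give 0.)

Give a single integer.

Answer: 19

Derivation:
t=0: input=1 -> V=3
t=1: input=2 -> V=7
t=2: input=5 -> V=18
t=3: input=2 -> V=15
t=4: input=4 -> V=19
t=5: input=5 -> V=0 FIRE
t=6: input=1 -> V=3
t=7: input=2 -> V=7
t=8: input=1 -> V=6
t=9: input=1 -> V=6
t=10: input=2 -> V=9
t=11: input=5 -> V=19
t=12: input=2 -> V=15
t=13: input=4 -> V=19
t=14: input=2 -> V=15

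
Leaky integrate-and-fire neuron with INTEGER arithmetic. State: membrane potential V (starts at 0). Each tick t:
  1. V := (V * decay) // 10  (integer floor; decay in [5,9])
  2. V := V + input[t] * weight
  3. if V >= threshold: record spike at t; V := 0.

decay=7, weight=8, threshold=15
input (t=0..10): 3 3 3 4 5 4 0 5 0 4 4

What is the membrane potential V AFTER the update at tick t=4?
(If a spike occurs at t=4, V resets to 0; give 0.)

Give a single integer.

Answer: 0

Derivation:
t=0: input=3 -> V=0 FIRE
t=1: input=3 -> V=0 FIRE
t=2: input=3 -> V=0 FIRE
t=3: input=4 -> V=0 FIRE
t=4: input=5 -> V=0 FIRE
t=5: input=4 -> V=0 FIRE
t=6: input=0 -> V=0
t=7: input=5 -> V=0 FIRE
t=8: input=0 -> V=0
t=9: input=4 -> V=0 FIRE
t=10: input=4 -> V=0 FIRE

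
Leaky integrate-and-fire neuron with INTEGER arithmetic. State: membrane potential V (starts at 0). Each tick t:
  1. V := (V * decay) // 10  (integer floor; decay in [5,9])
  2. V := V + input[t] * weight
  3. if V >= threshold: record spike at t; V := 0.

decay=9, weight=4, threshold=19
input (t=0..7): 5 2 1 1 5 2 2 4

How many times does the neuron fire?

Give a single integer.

t=0: input=5 -> V=0 FIRE
t=1: input=2 -> V=8
t=2: input=1 -> V=11
t=3: input=1 -> V=13
t=4: input=5 -> V=0 FIRE
t=5: input=2 -> V=8
t=6: input=2 -> V=15
t=7: input=4 -> V=0 FIRE

Answer: 3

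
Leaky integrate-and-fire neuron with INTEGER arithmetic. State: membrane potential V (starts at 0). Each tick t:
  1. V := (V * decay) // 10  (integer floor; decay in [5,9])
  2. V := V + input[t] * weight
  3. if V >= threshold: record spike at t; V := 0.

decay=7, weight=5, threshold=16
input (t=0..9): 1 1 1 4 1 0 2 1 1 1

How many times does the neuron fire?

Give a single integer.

Answer: 1

Derivation:
t=0: input=1 -> V=5
t=1: input=1 -> V=8
t=2: input=1 -> V=10
t=3: input=4 -> V=0 FIRE
t=4: input=1 -> V=5
t=5: input=0 -> V=3
t=6: input=2 -> V=12
t=7: input=1 -> V=13
t=8: input=1 -> V=14
t=9: input=1 -> V=14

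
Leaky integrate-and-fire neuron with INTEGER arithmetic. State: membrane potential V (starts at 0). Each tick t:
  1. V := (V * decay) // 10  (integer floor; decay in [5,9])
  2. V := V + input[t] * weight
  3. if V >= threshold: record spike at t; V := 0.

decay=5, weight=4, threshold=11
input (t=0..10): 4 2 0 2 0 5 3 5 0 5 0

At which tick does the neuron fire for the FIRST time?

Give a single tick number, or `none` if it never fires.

Answer: 0

Derivation:
t=0: input=4 -> V=0 FIRE
t=1: input=2 -> V=8
t=2: input=0 -> V=4
t=3: input=2 -> V=10
t=4: input=0 -> V=5
t=5: input=5 -> V=0 FIRE
t=6: input=3 -> V=0 FIRE
t=7: input=5 -> V=0 FIRE
t=8: input=0 -> V=0
t=9: input=5 -> V=0 FIRE
t=10: input=0 -> V=0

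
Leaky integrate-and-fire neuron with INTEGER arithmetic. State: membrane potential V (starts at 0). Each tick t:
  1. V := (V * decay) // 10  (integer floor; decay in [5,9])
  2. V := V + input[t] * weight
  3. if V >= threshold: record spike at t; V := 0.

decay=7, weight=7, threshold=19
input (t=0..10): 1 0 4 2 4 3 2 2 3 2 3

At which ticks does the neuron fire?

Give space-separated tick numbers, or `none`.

t=0: input=1 -> V=7
t=1: input=0 -> V=4
t=2: input=4 -> V=0 FIRE
t=3: input=2 -> V=14
t=4: input=4 -> V=0 FIRE
t=5: input=3 -> V=0 FIRE
t=6: input=2 -> V=14
t=7: input=2 -> V=0 FIRE
t=8: input=3 -> V=0 FIRE
t=9: input=2 -> V=14
t=10: input=3 -> V=0 FIRE

Answer: 2 4 5 7 8 10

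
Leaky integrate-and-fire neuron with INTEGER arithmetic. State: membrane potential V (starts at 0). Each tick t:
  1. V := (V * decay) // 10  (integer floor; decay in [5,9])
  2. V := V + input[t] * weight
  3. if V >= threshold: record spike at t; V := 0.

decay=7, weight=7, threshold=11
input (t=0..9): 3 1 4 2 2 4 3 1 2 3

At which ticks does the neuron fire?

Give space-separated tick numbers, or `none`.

t=0: input=3 -> V=0 FIRE
t=1: input=1 -> V=7
t=2: input=4 -> V=0 FIRE
t=3: input=2 -> V=0 FIRE
t=4: input=2 -> V=0 FIRE
t=5: input=4 -> V=0 FIRE
t=6: input=3 -> V=0 FIRE
t=7: input=1 -> V=7
t=8: input=2 -> V=0 FIRE
t=9: input=3 -> V=0 FIRE

Answer: 0 2 3 4 5 6 8 9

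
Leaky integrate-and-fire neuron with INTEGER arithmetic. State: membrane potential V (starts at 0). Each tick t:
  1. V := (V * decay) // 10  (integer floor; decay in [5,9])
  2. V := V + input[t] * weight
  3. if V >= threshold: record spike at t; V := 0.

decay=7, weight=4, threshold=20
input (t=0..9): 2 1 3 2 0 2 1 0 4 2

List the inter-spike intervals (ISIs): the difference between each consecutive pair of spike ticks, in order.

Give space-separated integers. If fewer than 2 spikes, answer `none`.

Answer: 5

Derivation:
t=0: input=2 -> V=8
t=1: input=1 -> V=9
t=2: input=3 -> V=18
t=3: input=2 -> V=0 FIRE
t=4: input=0 -> V=0
t=5: input=2 -> V=8
t=6: input=1 -> V=9
t=7: input=0 -> V=6
t=8: input=4 -> V=0 FIRE
t=9: input=2 -> V=8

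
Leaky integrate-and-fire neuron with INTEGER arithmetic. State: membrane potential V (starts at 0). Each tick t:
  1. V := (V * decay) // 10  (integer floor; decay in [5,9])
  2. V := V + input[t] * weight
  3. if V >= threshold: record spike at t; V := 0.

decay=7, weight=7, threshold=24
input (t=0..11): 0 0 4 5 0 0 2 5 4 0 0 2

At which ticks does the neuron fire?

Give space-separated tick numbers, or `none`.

Answer: 2 3 7 8

Derivation:
t=0: input=0 -> V=0
t=1: input=0 -> V=0
t=2: input=4 -> V=0 FIRE
t=3: input=5 -> V=0 FIRE
t=4: input=0 -> V=0
t=5: input=0 -> V=0
t=6: input=2 -> V=14
t=7: input=5 -> V=0 FIRE
t=8: input=4 -> V=0 FIRE
t=9: input=0 -> V=0
t=10: input=0 -> V=0
t=11: input=2 -> V=14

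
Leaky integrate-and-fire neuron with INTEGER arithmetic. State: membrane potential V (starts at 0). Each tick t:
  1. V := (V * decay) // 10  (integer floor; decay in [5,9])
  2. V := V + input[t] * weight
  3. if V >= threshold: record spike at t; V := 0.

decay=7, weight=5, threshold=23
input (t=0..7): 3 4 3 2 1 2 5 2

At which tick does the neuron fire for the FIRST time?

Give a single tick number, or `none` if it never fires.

Answer: 1

Derivation:
t=0: input=3 -> V=15
t=1: input=4 -> V=0 FIRE
t=2: input=3 -> V=15
t=3: input=2 -> V=20
t=4: input=1 -> V=19
t=5: input=2 -> V=0 FIRE
t=6: input=5 -> V=0 FIRE
t=7: input=2 -> V=10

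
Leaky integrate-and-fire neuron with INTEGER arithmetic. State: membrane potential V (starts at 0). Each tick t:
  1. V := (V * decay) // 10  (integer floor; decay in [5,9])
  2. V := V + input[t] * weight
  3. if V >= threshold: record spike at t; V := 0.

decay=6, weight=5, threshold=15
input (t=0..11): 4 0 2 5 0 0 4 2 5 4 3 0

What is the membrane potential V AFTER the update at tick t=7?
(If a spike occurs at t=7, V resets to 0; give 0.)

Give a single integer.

t=0: input=4 -> V=0 FIRE
t=1: input=0 -> V=0
t=2: input=2 -> V=10
t=3: input=5 -> V=0 FIRE
t=4: input=0 -> V=0
t=5: input=0 -> V=0
t=6: input=4 -> V=0 FIRE
t=7: input=2 -> V=10
t=8: input=5 -> V=0 FIRE
t=9: input=4 -> V=0 FIRE
t=10: input=3 -> V=0 FIRE
t=11: input=0 -> V=0

Answer: 10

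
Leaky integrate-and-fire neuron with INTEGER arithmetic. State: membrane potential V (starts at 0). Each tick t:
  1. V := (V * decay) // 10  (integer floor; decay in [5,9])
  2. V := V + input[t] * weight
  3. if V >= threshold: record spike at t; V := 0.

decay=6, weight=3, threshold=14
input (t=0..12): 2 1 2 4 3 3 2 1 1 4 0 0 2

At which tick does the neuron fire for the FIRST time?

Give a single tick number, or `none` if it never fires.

Answer: 3

Derivation:
t=0: input=2 -> V=6
t=1: input=1 -> V=6
t=2: input=2 -> V=9
t=3: input=4 -> V=0 FIRE
t=4: input=3 -> V=9
t=5: input=3 -> V=0 FIRE
t=6: input=2 -> V=6
t=7: input=1 -> V=6
t=8: input=1 -> V=6
t=9: input=4 -> V=0 FIRE
t=10: input=0 -> V=0
t=11: input=0 -> V=0
t=12: input=2 -> V=6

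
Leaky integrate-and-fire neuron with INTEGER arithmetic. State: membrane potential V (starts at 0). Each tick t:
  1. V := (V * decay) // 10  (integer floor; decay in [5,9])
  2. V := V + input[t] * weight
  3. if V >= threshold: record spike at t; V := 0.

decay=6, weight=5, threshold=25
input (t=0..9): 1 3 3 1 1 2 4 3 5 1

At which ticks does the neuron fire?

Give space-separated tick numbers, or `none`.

t=0: input=1 -> V=5
t=1: input=3 -> V=18
t=2: input=3 -> V=0 FIRE
t=3: input=1 -> V=5
t=4: input=1 -> V=8
t=5: input=2 -> V=14
t=6: input=4 -> V=0 FIRE
t=7: input=3 -> V=15
t=8: input=5 -> V=0 FIRE
t=9: input=1 -> V=5

Answer: 2 6 8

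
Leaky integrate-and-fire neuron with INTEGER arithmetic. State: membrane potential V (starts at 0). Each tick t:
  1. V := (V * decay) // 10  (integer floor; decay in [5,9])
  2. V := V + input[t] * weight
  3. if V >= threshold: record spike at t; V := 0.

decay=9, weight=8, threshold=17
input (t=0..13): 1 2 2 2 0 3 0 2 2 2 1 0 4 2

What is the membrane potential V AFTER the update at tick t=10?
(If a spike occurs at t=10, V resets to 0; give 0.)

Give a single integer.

Answer: 0

Derivation:
t=0: input=1 -> V=8
t=1: input=2 -> V=0 FIRE
t=2: input=2 -> V=16
t=3: input=2 -> V=0 FIRE
t=4: input=0 -> V=0
t=5: input=3 -> V=0 FIRE
t=6: input=0 -> V=0
t=7: input=2 -> V=16
t=8: input=2 -> V=0 FIRE
t=9: input=2 -> V=16
t=10: input=1 -> V=0 FIRE
t=11: input=0 -> V=0
t=12: input=4 -> V=0 FIRE
t=13: input=2 -> V=16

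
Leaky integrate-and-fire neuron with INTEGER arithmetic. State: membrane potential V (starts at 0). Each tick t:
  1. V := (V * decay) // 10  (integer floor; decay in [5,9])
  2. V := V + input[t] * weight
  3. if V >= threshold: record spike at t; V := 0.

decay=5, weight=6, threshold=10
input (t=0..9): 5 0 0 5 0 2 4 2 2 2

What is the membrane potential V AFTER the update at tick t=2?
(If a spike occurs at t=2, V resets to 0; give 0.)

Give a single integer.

Answer: 0

Derivation:
t=0: input=5 -> V=0 FIRE
t=1: input=0 -> V=0
t=2: input=0 -> V=0
t=3: input=5 -> V=0 FIRE
t=4: input=0 -> V=0
t=5: input=2 -> V=0 FIRE
t=6: input=4 -> V=0 FIRE
t=7: input=2 -> V=0 FIRE
t=8: input=2 -> V=0 FIRE
t=9: input=2 -> V=0 FIRE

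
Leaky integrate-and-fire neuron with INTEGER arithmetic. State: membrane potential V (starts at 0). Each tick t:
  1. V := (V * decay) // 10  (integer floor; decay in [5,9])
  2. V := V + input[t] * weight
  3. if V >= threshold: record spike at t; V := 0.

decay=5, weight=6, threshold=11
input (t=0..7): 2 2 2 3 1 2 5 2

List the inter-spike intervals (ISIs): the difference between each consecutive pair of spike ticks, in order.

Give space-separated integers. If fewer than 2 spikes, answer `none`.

Answer: 1 1 1 2 1 1

Derivation:
t=0: input=2 -> V=0 FIRE
t=1: input=2 -> V=0 FIRE
t=2: input=2 -> V=0 FIRE
t=3: input=3 -> V=0 FIRE
t=4: input=1 -> V=6
t=5: input=2 -> V=0 FIRE
t=6: input=5 -> V=0 FIRE
t=7: input=2 -> V=0 FIRE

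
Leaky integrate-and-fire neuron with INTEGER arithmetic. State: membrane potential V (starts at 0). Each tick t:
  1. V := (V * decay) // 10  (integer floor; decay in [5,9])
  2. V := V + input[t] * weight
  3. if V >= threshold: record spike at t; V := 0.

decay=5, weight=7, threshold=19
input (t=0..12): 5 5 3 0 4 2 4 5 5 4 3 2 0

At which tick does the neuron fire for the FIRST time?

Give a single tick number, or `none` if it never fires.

Answer: 0

Derivation:
t=0: input=5 -> V=0 FIRE
t=1: input=5 -> V=0 FIRE
t=2: input=3 -> V=0 FIRE
t=3: input=0 -> V=0
t=4: input=4 -> V=0 FIRE
t=5: input=2 -> V=14
t=6: input=4 -> V=0 FIRE
t=7: input=5 -> V=0 FIRE
t=8: input=5 -> V=0 FIRE
t=9: input=4 -> V=0 FIRE
t=10: input=3 -> V=0 FIRE
t=11: input=2 -> V=14
t=12: input=0 -> V=7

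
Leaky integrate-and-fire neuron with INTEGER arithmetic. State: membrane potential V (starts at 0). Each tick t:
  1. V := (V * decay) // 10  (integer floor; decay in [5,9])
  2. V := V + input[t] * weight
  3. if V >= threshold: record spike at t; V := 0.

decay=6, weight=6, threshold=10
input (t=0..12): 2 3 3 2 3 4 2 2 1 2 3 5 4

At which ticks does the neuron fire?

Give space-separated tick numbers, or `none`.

t=0: input=2 -> V=0 FIRE
t=1: input=3 -> V=0 FIRE
t=2: input=3 -> V=0 FIRE
t=3: input=2 -> V=0 FIRE
t=4: input=3 -> V=0 FIRE
t=5: input=4 -> V=0 FIRE
t=6: input=2 -> V=0 FIRE
t=7: input=2 -> V=0 FIRE
t=8: input=1 -> V=6
t=9: input=2 -> V=0 FIRE
t=10: input=3 -> V=0 FIRE
t=11: input=5 -> V=0 FIRE
t=12: input=4 -> V=0 FIRE

Answer: 0 1 2 3 4 5 6 7 9 10 11 12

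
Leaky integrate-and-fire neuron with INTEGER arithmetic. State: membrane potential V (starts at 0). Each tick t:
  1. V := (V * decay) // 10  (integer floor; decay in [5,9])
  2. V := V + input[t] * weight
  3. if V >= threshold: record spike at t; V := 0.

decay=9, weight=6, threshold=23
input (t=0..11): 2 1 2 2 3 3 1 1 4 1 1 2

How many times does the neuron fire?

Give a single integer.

t=0: input=2 -> V=12
t=1: input=1 -> V=16
t=2: input=2 -> V=0 FIRE
t=3: input=2 -> V=12
t=4: input=3 -> V=0 FIRE
t=5: input=3 -> V=18
t=6: input=1 -> V=22
t=7: input=1 -> V=0 FIRE
t=8: input=4 -> V=0 FIRE
t=9: input=1 -> V=6
t=10: input=1 -> V=11
t=11: input=2 -> V=21

Answer: 4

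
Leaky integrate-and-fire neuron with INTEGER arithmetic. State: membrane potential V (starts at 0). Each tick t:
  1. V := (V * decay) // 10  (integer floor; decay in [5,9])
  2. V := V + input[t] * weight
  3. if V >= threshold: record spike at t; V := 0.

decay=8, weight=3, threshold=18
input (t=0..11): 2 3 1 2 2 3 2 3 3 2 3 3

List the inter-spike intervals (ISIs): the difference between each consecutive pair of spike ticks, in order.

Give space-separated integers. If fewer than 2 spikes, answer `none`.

t=0: input=2 -> V=6
t=1: input=3 -> V=13
t=2: input=1 -> V=13
t=3: input=2 -> V=16
t=4: input=2 -> V=0 FIRE
t=5: input=3 -> V=9
t=6: input=2 -> V=13
t=7: input=3 -> V=0 FIRE
t=8: input=3 -> V=9
t=9: input=2 -> V=13
t=10: input=3 -> V=0 FIRE
t=11: input=3 -> V=9

Answer: 3 3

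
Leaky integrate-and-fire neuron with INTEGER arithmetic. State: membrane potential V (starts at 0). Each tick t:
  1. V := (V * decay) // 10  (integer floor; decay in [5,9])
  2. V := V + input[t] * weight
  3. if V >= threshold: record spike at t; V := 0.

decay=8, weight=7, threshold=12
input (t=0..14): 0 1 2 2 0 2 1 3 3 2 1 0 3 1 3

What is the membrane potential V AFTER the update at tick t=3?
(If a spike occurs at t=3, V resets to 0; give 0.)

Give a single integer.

t=0: input=0 -> V=0
t=1: input=1 -> V=7
t=2: input=2 -> V=0 FIRE
t=3: input=2 -> V=0 FIRE
t=4: input=0 -> V=0
t=5: input=2 -> V=0 FIRE
t=6: input=1 -> V=7
t=7: input=3 -> V=0 FIRE
t=8: input=3 -> V=0 FIRE
t=9: input=2 -> V=0 FIRE
t=10: input=1 -> V=7
t=11: input=0 -> V=5
t=12: input=3 -> V=0 FIRE
t=13: input=1 -> V=7
t=14: input=3 -> V=0 FIRE

Answer: 0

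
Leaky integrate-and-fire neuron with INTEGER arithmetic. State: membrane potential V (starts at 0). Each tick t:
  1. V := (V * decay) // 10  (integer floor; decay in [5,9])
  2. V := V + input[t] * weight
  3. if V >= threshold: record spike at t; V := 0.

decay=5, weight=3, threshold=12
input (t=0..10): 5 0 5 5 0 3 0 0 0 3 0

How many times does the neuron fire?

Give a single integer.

Answer: 3

Derivation:
t=0: input=5 -> V=0 FIRE
t=1: input=0 -> V=0
t=2: input=5 -> V=0 FIRE
t=3: input=5 -> V=0 FIRE
t=4: input=0 -> V=0
t=5: input=3 -> V=9
t=6: input=0 -> V=4
t=7: input=0 -> V=2
t=8: input=0 -> V=1
t=9: input=3 -> V=9
t=10: input=0 -> V=4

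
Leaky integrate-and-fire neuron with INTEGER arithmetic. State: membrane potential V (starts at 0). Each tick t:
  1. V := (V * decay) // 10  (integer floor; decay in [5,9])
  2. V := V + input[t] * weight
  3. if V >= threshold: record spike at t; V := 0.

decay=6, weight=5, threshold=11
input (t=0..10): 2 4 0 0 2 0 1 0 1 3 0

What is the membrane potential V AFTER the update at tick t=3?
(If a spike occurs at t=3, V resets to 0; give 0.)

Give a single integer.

Answer: 0

Derivation:
t=0: input=2 -> V=10
t=1: input=4 -> V=0 FIRE
t=2: input=0 -> V=0
t=3: input=0 -> V=0
t=4: input=2 -> V=10
t=5: input=0 -> V=6
t=6: input=1 -> V=8
t=7: input=0 -> V=4
t=8: input=1 -> V=7
t=9: input=3 -> V=0 FIRE
t=10: input=0 -> V=0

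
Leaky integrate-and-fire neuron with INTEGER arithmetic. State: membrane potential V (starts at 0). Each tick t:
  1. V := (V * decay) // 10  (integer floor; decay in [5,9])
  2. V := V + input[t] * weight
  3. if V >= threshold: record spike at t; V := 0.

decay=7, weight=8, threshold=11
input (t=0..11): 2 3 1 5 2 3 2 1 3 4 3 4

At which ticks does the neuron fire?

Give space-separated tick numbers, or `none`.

t=0: input=2 -> V=0 FIRE
t=1: input=3 -> V=0 FIRE
t=2: input=1 -> V=8
t=3: input=5 -> V=0 FIRE
t=4: input=2 -> V=0 FIRE
t=5: input=3 -> V=0 FIRE
t=6: input=2 -> V=0 FIRE
t=7: input=1 -> V=8
t=8: input=3 -> V=0 FIRE
t=9: input=4 -> V=0 FIRE
t=10: input=3 -> V=0 FIRE
t=11: input=4 -> V=0 FIRE

Answer: 0 1 3 4 5 6 8 9 10 11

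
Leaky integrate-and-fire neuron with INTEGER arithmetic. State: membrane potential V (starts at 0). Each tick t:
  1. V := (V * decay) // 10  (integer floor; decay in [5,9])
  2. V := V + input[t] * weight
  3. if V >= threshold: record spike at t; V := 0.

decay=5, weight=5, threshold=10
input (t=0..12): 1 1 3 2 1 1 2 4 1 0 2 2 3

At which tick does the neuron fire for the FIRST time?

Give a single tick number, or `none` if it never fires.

Answer: 2

Derivation:
t=0: input=1 -> V=5
t=1: input=1 -> V=7
t=2: input=3 -> V=0 FIRE
t=3: input=2 -> V=0 FIRE
t=4: input=1 -> V=5
t=5: input=1 -> V=7
t=6: input=2 -> V=0 FIRE
t=7: input=4 -> V=0 FIRE
t=8: input=1 -> V=5
t=9: input=0 -> V=2
t=10: input=2 -> V=0 FIRE
t=11: input=2 -> V=0 FIRE
t=12: input=3 -> V=0 FIRE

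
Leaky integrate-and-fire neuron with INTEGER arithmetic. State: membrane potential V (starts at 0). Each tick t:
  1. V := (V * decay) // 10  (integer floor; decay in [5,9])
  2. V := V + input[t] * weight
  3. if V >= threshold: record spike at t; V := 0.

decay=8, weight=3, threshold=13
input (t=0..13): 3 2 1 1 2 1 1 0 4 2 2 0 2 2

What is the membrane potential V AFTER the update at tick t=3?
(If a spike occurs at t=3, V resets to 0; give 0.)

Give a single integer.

Answer: 5

Derivation:
t=0: input=3 -> V=9
t=1: input=2 -> V=0 FIRE
t=2: input=1 -> V=3
t=3: input=1 -> V=5
t=4: input=2 -> V=10
t=5: input=1 -> V=11
t=6: input=1 -> V=11
t=7: input=0 -> V=8
t=8: input=4 -> V=0 FIRE
t=9: input=2 -> V=6
t=10: input=2 -> V=10
t=11: input=0 -> V=8
t=12: input=2 -> V=12
t=13: input=2 -> V=0 FIRE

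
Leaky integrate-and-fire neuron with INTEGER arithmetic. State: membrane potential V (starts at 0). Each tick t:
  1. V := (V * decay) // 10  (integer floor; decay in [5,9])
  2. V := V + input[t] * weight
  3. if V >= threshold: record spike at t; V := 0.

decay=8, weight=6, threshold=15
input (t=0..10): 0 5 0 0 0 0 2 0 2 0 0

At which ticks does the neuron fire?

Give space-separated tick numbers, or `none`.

t=0: input=0 -> V=0
t=1: input=5 -> V=0 FIRE
t=2: input=0 -> V=0
t=3: input=0 -> V=0
t=4: input=0 -> V=0
t=5: input=0 -> V=0
t=6: input=2 -> V=12
t=7: input=0 -> V=9
t=8: input=2 -> V=0 FIRE
t=9: input=0 -> V=0
t=10: input=0 -> V=0

Answer: 1 8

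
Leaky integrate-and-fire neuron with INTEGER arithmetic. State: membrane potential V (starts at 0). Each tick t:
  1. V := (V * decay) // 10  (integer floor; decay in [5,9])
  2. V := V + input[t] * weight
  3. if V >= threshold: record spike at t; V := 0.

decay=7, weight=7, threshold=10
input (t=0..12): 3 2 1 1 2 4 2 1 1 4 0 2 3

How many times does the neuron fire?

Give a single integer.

t=0: input=3 -> V=0 FIRE
t=1: input=2 -> V=0 FIRE
t=2: input=1 -> V=7
t=3: input=1 -> V=0 FIRE
t=4: input=2 -> V=0 FIRE
t=5: input=4 -> V=0 FIRE
t=6: input=2 -> V=0 FIRE
t=7: input=1 -> V=7
t=8: input=1 -> V=0 FIRE
t=9: input=4 -> V=0 FIRE
t=10: input=0 -> V=0
t=11: input=2 -> V=0 FIRE
t=12: input=3 -> V=0 FIRE

Answer: 10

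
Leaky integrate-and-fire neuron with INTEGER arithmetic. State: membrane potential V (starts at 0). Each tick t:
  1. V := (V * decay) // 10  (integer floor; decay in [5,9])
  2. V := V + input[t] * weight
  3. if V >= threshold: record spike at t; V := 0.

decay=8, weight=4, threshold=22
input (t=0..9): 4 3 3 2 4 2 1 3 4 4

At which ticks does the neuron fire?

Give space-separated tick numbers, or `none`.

Answer: 1 4 8

Derivation:
t=0: input=4 -> V=16
t=1: input=3 -> V=0 FIRE
t=2: input=3 -> V=12
t=3: input=2 -> V=17
t=4: input=4 -> V=0 FIRE
t=5: input=2 -> V=8
t=6: input=1 -> V=10
t=7: input=3 -> V=20
t=8: input=4 -> V=0 FIRE
t=9: input=4 -> V=16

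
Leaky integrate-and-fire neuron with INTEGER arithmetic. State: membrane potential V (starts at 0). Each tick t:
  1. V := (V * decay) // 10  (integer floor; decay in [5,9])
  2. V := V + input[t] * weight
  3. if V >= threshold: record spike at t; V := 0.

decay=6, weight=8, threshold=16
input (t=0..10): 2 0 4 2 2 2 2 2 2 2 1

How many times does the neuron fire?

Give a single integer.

t=0: input=2 -> V=0 FIRE
t=1: input=0 -> V=0
t=2: input=4 -> V=0 FIRE
t=3: input=2 -> V=0 FIRE
t=4: input=2 -> V=0 FIRE
t=5: input=2 -> V=0 FIRE
t=6: input=2 -> V=0 FIRE
t=7: input=2 -> V=0 FIRE
t=8: input=2 -> V=0 FIRE
t=9: input=2 -> V=0 FIRE
t=10: input=1 -> V=8

Answer: 9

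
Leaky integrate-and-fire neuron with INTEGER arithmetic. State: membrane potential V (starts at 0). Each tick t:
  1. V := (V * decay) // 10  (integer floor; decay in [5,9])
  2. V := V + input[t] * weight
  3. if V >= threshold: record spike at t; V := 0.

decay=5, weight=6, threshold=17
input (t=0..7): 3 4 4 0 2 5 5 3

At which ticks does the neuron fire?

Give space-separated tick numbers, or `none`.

t=0: input=3 -> V=0 FIRE
t=1: input=4 -> V=0 FIRE
t=2: input=4 -> V=0 FIRE
t=3: input=0 -> V=0
t=4: input=2 -> V=12
t=5: input=5 -> V=0 FIRE
t=6: input=5 -> V=0 FIRE
t=7: input=3 -> V=0 FIRE

Answer: 0 1 2 5 6 7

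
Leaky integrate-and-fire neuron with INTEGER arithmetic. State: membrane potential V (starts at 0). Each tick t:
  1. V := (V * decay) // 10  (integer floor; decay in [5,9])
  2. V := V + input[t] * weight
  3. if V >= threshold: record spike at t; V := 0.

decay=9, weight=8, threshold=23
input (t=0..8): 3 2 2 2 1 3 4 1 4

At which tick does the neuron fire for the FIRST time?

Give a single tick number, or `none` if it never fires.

Answer: 0

Derivation:
t=0: input=3 -> V=0 FIRE
t=1: input=2 -> V=16
t=2: input=2 -> V=0 FIRE
t=3: input=2 -> V=16
t=4: input=1 -> V=22
t=5: input=3 -> V=0 FIRE
t=6: input=4 -> V=0 FIRE
t=7: input=1 -> V=8
t=8: input=4 -> V=0 FIRE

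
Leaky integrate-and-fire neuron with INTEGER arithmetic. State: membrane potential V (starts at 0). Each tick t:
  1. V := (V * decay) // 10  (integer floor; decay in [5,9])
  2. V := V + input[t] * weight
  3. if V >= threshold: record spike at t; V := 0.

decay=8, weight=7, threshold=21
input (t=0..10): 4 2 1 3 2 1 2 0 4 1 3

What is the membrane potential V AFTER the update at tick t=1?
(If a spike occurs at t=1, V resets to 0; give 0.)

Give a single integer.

t=0: input=4 -> V=0 FIRE
t=1: input=2 -> V=14
t=2: input=1 -> V=18
t=3: input=3 -> V=0 FIRE
t=4: input=2 -> V=14
t=5: input=1 -> V=18
t=6: input=2 -> V=0 FIRE
t=7: input=0 -> V=0
t=8: input=4 -> V=0 FIRE
t=9: input=1 -> V=7
t=10: input=3 -> V=0 FIRE

Answer: 14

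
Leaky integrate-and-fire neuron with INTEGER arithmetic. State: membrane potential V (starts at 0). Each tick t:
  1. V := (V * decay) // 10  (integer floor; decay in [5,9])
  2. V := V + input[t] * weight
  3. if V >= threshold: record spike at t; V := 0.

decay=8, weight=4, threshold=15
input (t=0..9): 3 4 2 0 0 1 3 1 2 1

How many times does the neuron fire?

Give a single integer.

t=0: input=3 -> V=12
t=1: input=4 -> V=0 FIRE
t=2: input=2 -> V=8
t=3: input=0 -> V=6
t=4: input=0 -> V=4
t=5: input=1 -> V=7
t=6: input=3 -> V=0 FIRE
t=7: input=1 -> V=4
t=8: input=2 -> V=11
t=9: input=1 -> V=12

Answer: 2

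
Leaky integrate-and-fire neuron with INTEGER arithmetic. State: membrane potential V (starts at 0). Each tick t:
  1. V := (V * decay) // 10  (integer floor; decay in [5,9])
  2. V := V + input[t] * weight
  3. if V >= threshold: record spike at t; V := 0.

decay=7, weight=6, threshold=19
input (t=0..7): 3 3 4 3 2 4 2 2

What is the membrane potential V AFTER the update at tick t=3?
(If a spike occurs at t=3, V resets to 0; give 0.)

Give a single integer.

t=0: input=3 -> V=18
t=1: input=3 -> V=0 FIRE
t=2: input=4 -> V=0 FIRE
t=3: input=3 -> V=18
t=4: input=2 -> V=0 FIRE
t=5: input=4 -> V=0 FIRE
t=6: input=2 -> V=12
t=7: input=2 -> V=0 FIRE

Answer: 18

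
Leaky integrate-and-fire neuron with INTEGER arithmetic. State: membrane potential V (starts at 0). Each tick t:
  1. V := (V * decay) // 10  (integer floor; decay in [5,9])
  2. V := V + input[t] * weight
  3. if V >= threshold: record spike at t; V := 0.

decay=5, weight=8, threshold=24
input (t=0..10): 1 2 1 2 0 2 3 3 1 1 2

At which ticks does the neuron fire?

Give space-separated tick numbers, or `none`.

t=0: input=1 -> V=8
t=1: input=2 -> V=20
t=2: input=1 -> V=18
t=3: input=2 -> V=0 FIRE
t=4: input=0 -> V=0
t=5: input=2 -> V=16
t=6: input=3 -> V=0 FIRE
t=7: input=3 -> V=0 FIRE
t=8: input=1 -> V=8
t=9: input=1 -> V=12
t=10: input=2 -> V=22

Answer: 3 6 7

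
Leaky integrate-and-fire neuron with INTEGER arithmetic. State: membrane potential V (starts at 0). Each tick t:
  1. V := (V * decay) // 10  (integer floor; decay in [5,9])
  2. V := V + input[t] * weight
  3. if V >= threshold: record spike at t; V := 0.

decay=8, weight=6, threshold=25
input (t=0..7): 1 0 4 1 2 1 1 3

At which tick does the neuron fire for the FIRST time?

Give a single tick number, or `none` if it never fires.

Answer: 2

Derivation:
t=0: input=1 -> V=6
t=1: input=0 -> V=4
t=2: input=4 -> V=0 FIRE
t=3: input=1 -> V=6
t=4: input=2 -> V=16
t=5: input=1 -> V=18
t=6: input=1 -> V=20
t=7: input=3 -> V=0 FIRE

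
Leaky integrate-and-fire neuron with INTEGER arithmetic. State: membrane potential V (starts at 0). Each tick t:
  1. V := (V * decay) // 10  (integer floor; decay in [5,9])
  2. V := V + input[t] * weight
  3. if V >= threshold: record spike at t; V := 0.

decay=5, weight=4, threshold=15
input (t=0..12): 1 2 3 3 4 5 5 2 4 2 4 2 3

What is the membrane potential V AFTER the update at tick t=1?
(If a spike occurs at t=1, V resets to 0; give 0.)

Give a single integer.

t=0: input=1 -> V=4
t=1: input=2 -> V=10
t=2: input=3 -> V=0 FIRE
t=3: input=3 -> V=12
t=4: input=4 -> V=0 FIRE
t=5: input=5 -> V=0 FIRE
t=6: input=5 -> V=0 FIRE
t=7: input=2 -> V=8
t=8: input=4 -> V=0 FIRE
t=9: input=2 -> V=8
t=10: input=4 -> V=0 FIRE
t=11: input=2 -> V=8
t=12: input=3 -> V=0 FIRE

Answer: 10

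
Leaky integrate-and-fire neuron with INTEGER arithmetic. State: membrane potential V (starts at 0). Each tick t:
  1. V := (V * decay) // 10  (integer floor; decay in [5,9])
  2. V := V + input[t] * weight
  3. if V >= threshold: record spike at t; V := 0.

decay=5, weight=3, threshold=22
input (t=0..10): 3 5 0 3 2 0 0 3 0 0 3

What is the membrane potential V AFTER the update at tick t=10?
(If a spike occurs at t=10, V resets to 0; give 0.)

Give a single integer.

Answer: 10

Derivation:
t=0: input=3 -> V=9
t=1: input=5 -> V=19
t=2: input=0 -> V=9
t=3: input=3 -> V=13
t=4: input=2 -> V=12
t=5: input=0 -> V=6
t=6: input=0 -> V=3
t=7: input=3 -> V=10
t=8: input=0 -> V=5
t=9: input=0 -> V=2
t=10: input=3 -> V=10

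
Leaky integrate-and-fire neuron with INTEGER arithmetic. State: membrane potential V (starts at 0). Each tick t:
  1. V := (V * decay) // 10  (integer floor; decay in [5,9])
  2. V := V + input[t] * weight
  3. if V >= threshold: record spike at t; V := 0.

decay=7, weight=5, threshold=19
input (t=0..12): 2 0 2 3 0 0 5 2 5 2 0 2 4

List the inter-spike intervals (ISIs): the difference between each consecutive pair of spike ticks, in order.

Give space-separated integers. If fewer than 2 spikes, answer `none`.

Answer: 3 2 4

Derivation:
t=0: input=2 -> V=10
t=1: input=0 -> V=7
t=2: input=2 -> V=14
t=3: input=3 -> V=0 FIRE
t=4: input=0 -> V=0
t=5: input=0 -> V=0
t=6: input=5 -> V=0 FIRE
t=7: input=2 -> V=10
t=8: input=5 -> V=0 FIRE
t=9: input=2 -> V=10
t=10: input=0 -> V=7
t=11: input=2 -> V=14
t=12: input=4 -> V=0 FIRE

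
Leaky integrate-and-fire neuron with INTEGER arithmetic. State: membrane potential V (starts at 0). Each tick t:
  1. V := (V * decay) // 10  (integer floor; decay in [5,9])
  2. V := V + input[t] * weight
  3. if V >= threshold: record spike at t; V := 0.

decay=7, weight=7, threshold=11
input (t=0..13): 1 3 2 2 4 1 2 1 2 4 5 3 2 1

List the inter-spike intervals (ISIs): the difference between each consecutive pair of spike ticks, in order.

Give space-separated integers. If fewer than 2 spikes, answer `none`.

t=0: input=1 -> V=7
t=1: input=3 -> V=0 FIRE
t=2: input=2 -> V=0 FIRE
t=3: input=2 -> V=0 FIRE
t=4: input=4 -> V=0 FIRE
t=5: input=1 -> V=7
t=6: input=2 -> V=0 FIRE
t=7: input=1 -> V=7
t=8: input=2 -> V=0 FIRE
t=9: input=4 -> V=0 FIRE
t=10: input=5 -> V=0 FIRE
t=11: input=3 -> V=0 FIRE
t=12: input=2 -> V=0 FIRE
t=13: input=1 -> V=7

Answer: 1 1 1 2 2 1 1 1 1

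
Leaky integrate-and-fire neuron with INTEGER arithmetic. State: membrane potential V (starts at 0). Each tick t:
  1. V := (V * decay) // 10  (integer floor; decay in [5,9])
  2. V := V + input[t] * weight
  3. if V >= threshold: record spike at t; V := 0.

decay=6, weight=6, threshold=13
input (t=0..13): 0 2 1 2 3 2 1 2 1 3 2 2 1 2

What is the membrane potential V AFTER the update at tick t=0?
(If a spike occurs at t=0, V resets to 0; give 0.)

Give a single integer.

Answer: 0

Derivation:
t=0: input=0 -> V=0
t=1: input=2 -> V=12
t=2: input=1 -> V=0 FIRE
t=3: input=2 -> V=12
t=4: input=3 -> V=0 FIRE
t=5: input=2 -> V=12
t=6: input=1 -> V=0 FIRE
t=7: input=2 -> V=12
t=8: input=1 -> V=0 FIRE
t=9: input=3 -> V=0 FIRE
t=10: input=2 -> V=12
t=11: input=2 -> V=0 FIRE
t=12: input=1 -> V=6
t=13: input=2 -> V=0 FIRE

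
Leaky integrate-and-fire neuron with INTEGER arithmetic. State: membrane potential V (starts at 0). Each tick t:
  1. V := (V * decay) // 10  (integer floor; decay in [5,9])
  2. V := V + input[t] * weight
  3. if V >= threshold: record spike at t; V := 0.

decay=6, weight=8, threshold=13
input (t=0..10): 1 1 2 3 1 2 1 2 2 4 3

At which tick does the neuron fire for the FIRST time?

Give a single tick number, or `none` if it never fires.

t=0: input=1 -> V=8
t=1: input=1 -> V=12
t=2: input=2 -> V=0 FIRE
t=3: input=3 -> V=0 FIRE
t=4: input=1 -> V=8
t=5: input=2 -> V=0 FIRE
t=6: input=1 -> V=8
t=7: input=2 -> V=0 FIRE
t=8: input=2 -> V=0 FIRE
t=9: input=4 -> V=0 FIRE
t=10: input=3 -> V=0 FIRE

Answer: 2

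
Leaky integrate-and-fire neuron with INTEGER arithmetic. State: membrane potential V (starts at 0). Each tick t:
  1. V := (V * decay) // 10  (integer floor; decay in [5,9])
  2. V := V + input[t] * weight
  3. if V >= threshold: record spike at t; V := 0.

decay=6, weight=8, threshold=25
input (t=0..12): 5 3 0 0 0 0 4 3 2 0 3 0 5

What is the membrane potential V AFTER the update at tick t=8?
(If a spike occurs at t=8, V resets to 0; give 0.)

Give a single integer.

Answer: 0

Derivation:
t=0: input=5 -> V=0 FIRE
t=1: input=3 -> V=24
t=2: input=0 -> V=14
t=3: input=0 -> V=8
t=4: input=0 -> V=4
t=5: input=0 -> V=2
t=6: input=4 -> V=0 FIRE
t=7: input=3 -> V=24
t=8: input=2 -> V=0 FIRE
t=9: input=0 -> V=0
t=10: input=3 -> V=24
t=11: input=0 -> V=14
t=12: input=5 -> V=0 FIRE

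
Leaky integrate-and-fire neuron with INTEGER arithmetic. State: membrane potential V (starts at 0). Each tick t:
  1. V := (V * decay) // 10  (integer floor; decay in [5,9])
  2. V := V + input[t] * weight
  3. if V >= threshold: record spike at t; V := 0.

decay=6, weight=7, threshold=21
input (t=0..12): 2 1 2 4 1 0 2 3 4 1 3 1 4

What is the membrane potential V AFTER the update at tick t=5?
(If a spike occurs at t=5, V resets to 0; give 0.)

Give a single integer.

Answer: 4

Derivation:
t=0: input=2 -> V=14
t=1: input=1 -> V=15
t=2: input=2 -> V=0 FIRE
t=3: input=4 -> V=0 FIRE
t=4: input=1 -> V=7
t=5: input=0 -> V=4
t=6: input=2 -> V=16
t=7: input=3 -> V=0 FIRE
t=8: input=4 -> V=0 FIRE
t=9: input=1 -> V=7
t=10: input=3 -> V=0 FIRE
t=11: input=1 -> V=7
t=12: input=4 -> V=0 FIRE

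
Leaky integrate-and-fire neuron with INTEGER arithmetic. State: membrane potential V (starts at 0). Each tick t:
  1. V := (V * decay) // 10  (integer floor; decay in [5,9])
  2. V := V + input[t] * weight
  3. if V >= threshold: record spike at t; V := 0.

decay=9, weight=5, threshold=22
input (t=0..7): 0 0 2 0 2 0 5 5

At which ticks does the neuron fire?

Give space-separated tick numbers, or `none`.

t=0: input=0 -> V=0
t=1: input=0 -> V=0
t=2: input=2 -> V=10
t=3: input=0 -> V=9
t=4: input=2 -> V=18
t=5: input=0 -> V=16
t=6: input=5 -> V=0 FIRE
t=7: input=5 -> V=0 FIRE

Answer: 6 7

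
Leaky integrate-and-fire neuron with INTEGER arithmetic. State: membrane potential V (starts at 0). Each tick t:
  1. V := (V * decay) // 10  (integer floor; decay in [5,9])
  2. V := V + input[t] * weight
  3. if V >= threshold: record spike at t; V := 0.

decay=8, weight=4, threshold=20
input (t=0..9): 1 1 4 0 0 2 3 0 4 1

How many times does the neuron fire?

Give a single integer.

Answer: 2

Derivation:
t=0: input=1 -> V=4
t=1: input=1 -> V=7
t=2: input=4 -> V=0 FIRE
t=3: input=0 -> V=0
t=4: input=0 -> V=0
t=5: input=2 -> V=8
t=6: input=3 -> V=18
t=7: input=0 -> V=14
t=8: input=4 -> V=0 FIRE
t=9: input=1 -> V=4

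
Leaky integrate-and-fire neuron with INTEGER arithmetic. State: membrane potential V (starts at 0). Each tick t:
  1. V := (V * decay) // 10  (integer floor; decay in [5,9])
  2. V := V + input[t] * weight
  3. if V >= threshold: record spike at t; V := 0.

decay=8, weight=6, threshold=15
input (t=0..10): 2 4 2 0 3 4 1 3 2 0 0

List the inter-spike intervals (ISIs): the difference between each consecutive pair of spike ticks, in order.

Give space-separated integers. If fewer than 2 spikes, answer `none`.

Answer: 3 1 2

Derivation:
t=0: input=2 -> V=12
t=1: input=4 -> V=0 FIRE
t=2: input=2 -> V=12
t=3: input=0 -> V=9
t=4: input=3 -> V=0 FIRE
t=5: input=4 -> V=0 FIRE
t=6: input=1 -> V=6
t=7: input=3 -> V=0 FIRE
t=8: input=2 -> V=12
t=9: input=0 -> V=9
t=10: input=0 -> V=7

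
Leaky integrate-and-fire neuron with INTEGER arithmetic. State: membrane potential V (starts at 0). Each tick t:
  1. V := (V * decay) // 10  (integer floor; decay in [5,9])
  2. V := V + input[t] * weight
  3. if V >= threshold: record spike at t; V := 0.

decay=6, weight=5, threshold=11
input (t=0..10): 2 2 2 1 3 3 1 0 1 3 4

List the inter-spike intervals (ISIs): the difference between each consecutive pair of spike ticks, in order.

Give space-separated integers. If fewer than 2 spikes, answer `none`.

t=0: input=2 -> V=10
t=1: input=2 -> V=0 FIRE
t=2: input=2 -> V=10
t=3: input=1 -> V=0 FIRE
t=4: input=3 -> V=0 FIRE
t=5: input=3 -> V=0 FIRE
t=6: input=1 -> V=5
t=7: input=0 -> V=3
t=8: input=1 -> V=6
t=9: input=3 -> V=0 FIRE
t=10: input=4 -> V=0 FIRE

Answer: 2 1 1 4 1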